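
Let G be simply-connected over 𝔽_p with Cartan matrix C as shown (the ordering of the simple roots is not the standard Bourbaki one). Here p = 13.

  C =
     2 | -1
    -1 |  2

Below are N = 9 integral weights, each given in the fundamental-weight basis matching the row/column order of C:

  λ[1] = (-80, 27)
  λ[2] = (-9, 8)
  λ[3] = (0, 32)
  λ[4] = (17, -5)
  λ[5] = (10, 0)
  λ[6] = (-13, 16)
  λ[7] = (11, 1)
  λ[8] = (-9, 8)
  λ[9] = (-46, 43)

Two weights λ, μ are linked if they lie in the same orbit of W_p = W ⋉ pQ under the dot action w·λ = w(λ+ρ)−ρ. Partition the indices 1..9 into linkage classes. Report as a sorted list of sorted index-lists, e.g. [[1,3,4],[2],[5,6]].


C ↔ A_2 under row/col permutation; |W(A_2)| = 6.

W_13-reps of the 9 weights in Ā_13 (same 2-coord order as C):

  [1] (11, 1)
  [2] (8, 1)
  [3] (5, 1)
  [4] (8, 1)
  [5] (11, 1)
  [6] (8, 1)
  [7] (11, 1)
  [8] (8, 1)
  [9] (5, 1)

Partition of {1..9} into 3 W_13-dot-orbits:

[[1, 5, 7], [2, 4, 6, 8], [3, 9]]


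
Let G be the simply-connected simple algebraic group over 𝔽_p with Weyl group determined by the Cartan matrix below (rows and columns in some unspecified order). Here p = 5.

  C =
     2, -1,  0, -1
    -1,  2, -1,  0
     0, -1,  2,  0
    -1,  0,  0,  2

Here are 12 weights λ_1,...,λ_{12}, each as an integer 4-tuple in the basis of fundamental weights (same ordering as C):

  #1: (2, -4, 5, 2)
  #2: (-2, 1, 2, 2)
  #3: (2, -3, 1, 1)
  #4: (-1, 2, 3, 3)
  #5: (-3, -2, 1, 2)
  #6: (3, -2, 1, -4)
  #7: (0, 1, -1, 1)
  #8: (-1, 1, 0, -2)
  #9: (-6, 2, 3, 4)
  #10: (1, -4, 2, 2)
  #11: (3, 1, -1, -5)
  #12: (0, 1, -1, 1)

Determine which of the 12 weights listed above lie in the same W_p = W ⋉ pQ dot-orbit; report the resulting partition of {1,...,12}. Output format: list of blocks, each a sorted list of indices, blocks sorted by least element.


A_4 Cartan matrix, 4 simple roots permuted; ρ=(1,1,1,1).

Each λ_j+ρ reduced to Ā_5; 4-tuples below use C's row order:

  1: (1, 1, 1, 0);  2: (1, 1, 1, 0);  3: (1, 2, 0, 2);  4: (1, 1, 1, 0);  5: (1, 1, 1, 0);  6: (0, 1, 1, 3);  7: (1, 2, 0, 2);  8: (1, 1, 1, 0);  9: (1, 2, 0, 2);  10: (1, 2, 0, 2);  11: (0, 1, 1, 3);  12: (1, 2, 0, 2)

These 12 weights hit 3 W_5-dot-orbits; sizes (5, 5, 2):

[[1, 2, 4, 5, 8], [3, 7, 9, 10, 12], [6, 11]]


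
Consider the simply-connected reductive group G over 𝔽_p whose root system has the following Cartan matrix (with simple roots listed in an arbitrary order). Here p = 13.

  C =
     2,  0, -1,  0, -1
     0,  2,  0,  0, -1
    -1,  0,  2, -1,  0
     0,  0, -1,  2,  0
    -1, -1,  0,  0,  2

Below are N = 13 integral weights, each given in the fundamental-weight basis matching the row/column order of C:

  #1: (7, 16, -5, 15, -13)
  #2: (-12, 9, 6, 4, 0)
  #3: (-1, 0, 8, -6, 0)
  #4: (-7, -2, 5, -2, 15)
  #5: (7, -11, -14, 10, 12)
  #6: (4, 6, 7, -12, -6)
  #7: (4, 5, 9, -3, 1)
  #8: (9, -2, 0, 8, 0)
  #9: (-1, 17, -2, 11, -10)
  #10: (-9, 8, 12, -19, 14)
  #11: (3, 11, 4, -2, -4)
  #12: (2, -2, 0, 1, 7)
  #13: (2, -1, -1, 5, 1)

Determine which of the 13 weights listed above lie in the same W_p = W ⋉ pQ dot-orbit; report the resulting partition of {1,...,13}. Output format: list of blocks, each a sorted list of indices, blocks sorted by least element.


Dynkin diagram of C (from the 8 off-diagonal −1 entries): A_5.

λ_j+ρ reflected into Ā_13 (⟨·,θ^∨⟩≤13); 5-tuples as given:

  λ_1 → (1, 4, 0, 4, 3) · λ_2 → (3, 0, 1, 1, 7) · λ_3 → (0, 1, 4, 5, 1) · λ_4 → (3, 0, 1, 1, 7) · λ_5 → (3, 0, 0, 6, 2) · λ_6 → (3, 0, 0, 6, 2) · λ_7 → (3, 0, 0, 6, 2) · λ_8 → (3, 0, 1, 1, 7) · λ_9 → (0, 1, 4, 5, 1) · λ_10 → (3, 0, 0, 6, 2) · λ_11 → (1, 4, 0, 4, 3) · λ_12 → (3, 0, 1, 1, 7) · λ_13 → (3, 0, 0, 6, 2)

The 13 indices split into 4 linkage classes (same alcove rep ⇔ same W_13-dot-orbit):

[[1, 11], [2, 4, 8, 12], [3, 9], [5, 6, 7, 10, 13]]


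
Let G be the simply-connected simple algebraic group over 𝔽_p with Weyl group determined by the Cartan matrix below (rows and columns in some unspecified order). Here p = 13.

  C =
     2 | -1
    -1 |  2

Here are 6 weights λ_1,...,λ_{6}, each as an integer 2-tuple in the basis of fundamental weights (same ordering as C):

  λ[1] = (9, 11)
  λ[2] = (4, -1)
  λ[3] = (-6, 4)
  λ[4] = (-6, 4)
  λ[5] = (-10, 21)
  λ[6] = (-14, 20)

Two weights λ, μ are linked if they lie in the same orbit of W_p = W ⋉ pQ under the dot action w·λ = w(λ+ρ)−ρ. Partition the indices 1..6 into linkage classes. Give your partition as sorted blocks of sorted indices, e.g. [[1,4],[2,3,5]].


A_2 Cartan matrix, 2 simple roots permuted; ρ=(1,1).

Ā_13 reps of the 6 weights (A_2, coords as presented):

  1: (1, 3) · 2: (5, 0) · 3: (5, 0) · 4: (5, 0) · 5: (0, 4) · 6: (5, 0)

Grouping the 6 weights by Ā_13-representative: 3 linkage classes.

[[1], [2, 3, 4, 6], [5]]


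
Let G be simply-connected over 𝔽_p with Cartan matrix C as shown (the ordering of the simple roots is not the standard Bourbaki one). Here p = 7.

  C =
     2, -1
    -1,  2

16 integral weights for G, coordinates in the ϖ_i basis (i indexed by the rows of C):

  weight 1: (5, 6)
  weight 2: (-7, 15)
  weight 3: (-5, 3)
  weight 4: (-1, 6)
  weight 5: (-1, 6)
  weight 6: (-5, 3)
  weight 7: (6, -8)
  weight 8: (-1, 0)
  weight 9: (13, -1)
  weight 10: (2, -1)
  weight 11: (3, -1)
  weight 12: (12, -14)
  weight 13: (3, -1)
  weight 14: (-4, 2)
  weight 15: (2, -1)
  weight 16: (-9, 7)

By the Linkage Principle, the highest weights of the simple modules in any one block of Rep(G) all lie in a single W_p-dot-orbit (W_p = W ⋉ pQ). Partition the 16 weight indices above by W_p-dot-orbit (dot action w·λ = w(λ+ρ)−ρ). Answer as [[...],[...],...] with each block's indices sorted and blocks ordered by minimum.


Root system A_2: the 2×2 matrix C matches after relabeling.

Alcove-folded reps (p=7, 16 weights, presented ϖ-order):

  λ_1 → (0, 1) · λ_2 → (1, 2) · λ_3 → (4, 0) · λ_4 → (0, 7) · λ_5 → (0, 7) · λ_6 → (4, 0) · λ_7 → (0, 7) · λ_8 → (0, 1) · λ_9 → (0, 7) · λ_10 → (3, 0) · λ_11 → (4, 0) · λ_12 → (6, 1) · λ_13 → (4, 0) · λ_14 → (3, 0) · λ_15 → (3, 0) · λ_16 → (6, 1)

The 16 indices split into 6 linkage classes (same alcove rep ⇔ same W_7-dot-orbit):

[[1, 8], [2], [3, 6, 11, 13], [4, 5, 7, 9], [10, 14, 15], [12, 16]]


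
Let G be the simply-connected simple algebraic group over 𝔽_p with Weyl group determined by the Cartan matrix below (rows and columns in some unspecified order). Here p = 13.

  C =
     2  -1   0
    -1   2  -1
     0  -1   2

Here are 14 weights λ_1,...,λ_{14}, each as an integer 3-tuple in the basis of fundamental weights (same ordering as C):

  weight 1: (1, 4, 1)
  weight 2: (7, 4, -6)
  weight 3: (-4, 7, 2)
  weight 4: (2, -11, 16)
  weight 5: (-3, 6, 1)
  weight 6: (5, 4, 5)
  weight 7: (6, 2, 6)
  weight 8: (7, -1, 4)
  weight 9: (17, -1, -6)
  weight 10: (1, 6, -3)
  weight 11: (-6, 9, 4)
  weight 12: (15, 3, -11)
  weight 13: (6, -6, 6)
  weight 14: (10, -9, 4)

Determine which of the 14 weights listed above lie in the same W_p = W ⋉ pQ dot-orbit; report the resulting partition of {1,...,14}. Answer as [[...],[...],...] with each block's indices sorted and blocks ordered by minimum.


Cartan matrix: type A_3 (|W|=24); un-permuting the 3 rows.

λ_j+ρ reflected into Ā_13 (⟨·,θ^∨⟩≤13); 3-tuples as given:

    [1] (2, 5, 2)
    [2] (8, 0, 5)
    [3] (3, 5, 3)
    [4] (3, 3, 3)
    [5] (2, 5, 2)
    [6] (2, 5, 2)
    [7] (3, 3, 3)
    [8] (8, 0, 5)
    [9] (8, 0, 5)
    [10] (2, 5, 2)
    [11] (3, 5, 3)
    [12] (3, 3, 3)
    [13] (2, 5, 2)
    [14] (3, 5, 3)

Partition of {1..14} into 4 W_13-dot-orbits:

[[1, 5, 6, 10, 13], [2, 8, 9], [3, 11, 14], [4, 7, 12]]


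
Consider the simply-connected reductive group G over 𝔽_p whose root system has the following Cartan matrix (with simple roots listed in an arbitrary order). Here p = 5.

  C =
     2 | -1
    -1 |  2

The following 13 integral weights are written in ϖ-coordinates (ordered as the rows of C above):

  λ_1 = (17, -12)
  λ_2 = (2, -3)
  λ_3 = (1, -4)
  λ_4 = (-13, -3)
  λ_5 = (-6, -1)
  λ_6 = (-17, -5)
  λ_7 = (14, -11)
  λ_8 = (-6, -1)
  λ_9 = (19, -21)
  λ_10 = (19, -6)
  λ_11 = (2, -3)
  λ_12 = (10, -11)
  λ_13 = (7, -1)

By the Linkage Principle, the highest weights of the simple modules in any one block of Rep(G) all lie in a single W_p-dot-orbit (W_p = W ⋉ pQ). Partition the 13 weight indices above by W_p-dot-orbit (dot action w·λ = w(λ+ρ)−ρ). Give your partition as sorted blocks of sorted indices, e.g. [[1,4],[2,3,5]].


Dynkin diagram of C (from the 2 off-diagonal −1 entries): A_2.

Alcove-folded reps (p=5, 13 weights, presented ϖ-order):

    λ_1+ρ ↦ (1, 2)
    λ_2+ρ ↦ (1, 2)
    λ_3+ρ ↦ (1, 2)
    λ_4+ρ ↦ (1, 2)
    λ_5+ρ ↦ (0, 5)
    λ_6+ρ ↦ (4, 1)
    λ_7+ρ ↦ (0, 5)
    λ_8+ρ ↦ (0, 5)
    λ_9+ρ ↦ (0, 5)
    λ_10+ρ ↦ (0, 5)
    λ_11+ρ ↦ (1, 2)
    λ_12+ρ ↦ (4, 1)
    λ_13+ρ ↦ (2, 3)

Partition of {1..13} into 4 W_5-dot-orbits:

[[1, 2, 3, 4, 11], [5, 7, 8, 9, 10], [6, 12], [13]]


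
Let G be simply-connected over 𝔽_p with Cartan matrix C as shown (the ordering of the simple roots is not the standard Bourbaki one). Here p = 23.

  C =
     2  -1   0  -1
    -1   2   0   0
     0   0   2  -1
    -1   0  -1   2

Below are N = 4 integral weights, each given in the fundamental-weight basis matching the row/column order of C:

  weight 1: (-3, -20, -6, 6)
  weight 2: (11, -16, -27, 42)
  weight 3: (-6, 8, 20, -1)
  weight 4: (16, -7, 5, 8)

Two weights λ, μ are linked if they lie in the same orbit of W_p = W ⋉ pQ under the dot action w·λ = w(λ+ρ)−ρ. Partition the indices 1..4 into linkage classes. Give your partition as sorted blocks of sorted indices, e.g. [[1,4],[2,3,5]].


Dynkin diagram of C (from the 6 off-diagonal −1 entries): A_4.

λ_j+ρ reflected into Ā_23 (⟨·,θ^∨⟩≤23); 4-tuples as given:

  λ_1 → (0, 2, 14, 5) · λ_2 → (8, 3, 3, 6) · λ_3 → (0, 2, 14, 5) · λ_4 → (8, 3, 3, 6)

2 distinct reps among the 4 weights ⇒ 2 W_23-linkage classes:

[[1, 3], [2, 4]]


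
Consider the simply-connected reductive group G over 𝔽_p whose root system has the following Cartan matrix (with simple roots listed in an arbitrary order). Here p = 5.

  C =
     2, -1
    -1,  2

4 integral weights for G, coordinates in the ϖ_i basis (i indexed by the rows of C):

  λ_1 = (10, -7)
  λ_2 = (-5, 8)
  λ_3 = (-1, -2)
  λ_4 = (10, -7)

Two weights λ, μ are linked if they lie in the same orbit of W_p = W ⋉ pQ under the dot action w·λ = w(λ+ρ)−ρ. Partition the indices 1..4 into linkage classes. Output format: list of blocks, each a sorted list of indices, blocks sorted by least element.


Root system A_2: the 2×2 matrix C matches after relabeling.

Folding the 4 weights λ_j+ρ into Ā_5 (reps in the given 2-coord order):

  λ_1 → (0, 1)
  λ_2 → (0, 1)
  λ_3 → (1, 0)
  λ_4 → (0, 1)

These 4 weights hit 2 W_5-dot-orbits; sizes (3, 1):

[[1, 2, 4], [3]]


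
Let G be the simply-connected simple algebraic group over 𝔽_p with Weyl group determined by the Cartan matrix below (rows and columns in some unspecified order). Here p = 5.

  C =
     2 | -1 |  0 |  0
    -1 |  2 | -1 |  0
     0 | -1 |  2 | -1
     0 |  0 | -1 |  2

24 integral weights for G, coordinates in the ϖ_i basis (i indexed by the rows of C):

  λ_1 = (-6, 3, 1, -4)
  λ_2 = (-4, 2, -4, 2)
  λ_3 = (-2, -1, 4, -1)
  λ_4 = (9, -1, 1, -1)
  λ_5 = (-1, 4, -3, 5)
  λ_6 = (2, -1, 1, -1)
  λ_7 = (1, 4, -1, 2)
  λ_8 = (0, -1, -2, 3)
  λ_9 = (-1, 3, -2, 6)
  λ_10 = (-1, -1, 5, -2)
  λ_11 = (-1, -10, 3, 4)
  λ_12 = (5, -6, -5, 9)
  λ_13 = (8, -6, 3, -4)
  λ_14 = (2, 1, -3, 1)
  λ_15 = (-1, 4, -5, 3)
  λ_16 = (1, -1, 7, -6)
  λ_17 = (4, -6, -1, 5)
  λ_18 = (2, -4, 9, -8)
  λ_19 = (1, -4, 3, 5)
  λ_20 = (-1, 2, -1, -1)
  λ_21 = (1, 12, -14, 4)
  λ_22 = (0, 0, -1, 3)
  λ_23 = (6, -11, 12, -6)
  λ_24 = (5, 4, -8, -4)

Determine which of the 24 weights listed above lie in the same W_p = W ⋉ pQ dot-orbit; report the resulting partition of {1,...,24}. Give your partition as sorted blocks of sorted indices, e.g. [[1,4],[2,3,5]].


Root system A_4: the 4×4 matrix C matches after relabeling.

W_5-reps of the 24 weights in Ā_5 (same 4-coord order as C):

    1: (2, 1, 1, 0)
    2: (0, 3, 0, 0)
    3: (0, 1, 4, 0)
    4: (0, 3, 0, 0)
    5: (3, 1, 1, 0)
    6: (3, 0, 2, 0)
    7: (3, 0, 2, 0)
    8: (0, 1, 0, 3)
    9: (3, 1, 1, 0)
    10: (0, 1, 4, 0)
    11: (0, 1, 4, 0)
    12: (0, 1, 0, 3)
    13: (0, 1, 0, 3)
    14: (3, 0, 2, 0)
    15: (0, 1, 4, 0)
    16: (0, 3, 0, 0)
    17: (0, 1, 4, 0)
    18: (3, 0, 2, 0)
    19: (2, 1, 1, 0)
    20: (0, 3, 0, 0)
    21: (3, 0, 2, 0)
    22: (0, 1, 0, 3)
    23: (0, 3, 0, 0)
    24: (3, 1, 1, 0)

6 distinct reps among the 24 weights ⇒ 6 W_5-linkage classes:

[[1, 19], [2, 4, 16, 20, 23], [3, 10, 11, 15, 17], [5, 9, 24], [6, 7, 14, 18, 21], [8, 12, 13, 22]]


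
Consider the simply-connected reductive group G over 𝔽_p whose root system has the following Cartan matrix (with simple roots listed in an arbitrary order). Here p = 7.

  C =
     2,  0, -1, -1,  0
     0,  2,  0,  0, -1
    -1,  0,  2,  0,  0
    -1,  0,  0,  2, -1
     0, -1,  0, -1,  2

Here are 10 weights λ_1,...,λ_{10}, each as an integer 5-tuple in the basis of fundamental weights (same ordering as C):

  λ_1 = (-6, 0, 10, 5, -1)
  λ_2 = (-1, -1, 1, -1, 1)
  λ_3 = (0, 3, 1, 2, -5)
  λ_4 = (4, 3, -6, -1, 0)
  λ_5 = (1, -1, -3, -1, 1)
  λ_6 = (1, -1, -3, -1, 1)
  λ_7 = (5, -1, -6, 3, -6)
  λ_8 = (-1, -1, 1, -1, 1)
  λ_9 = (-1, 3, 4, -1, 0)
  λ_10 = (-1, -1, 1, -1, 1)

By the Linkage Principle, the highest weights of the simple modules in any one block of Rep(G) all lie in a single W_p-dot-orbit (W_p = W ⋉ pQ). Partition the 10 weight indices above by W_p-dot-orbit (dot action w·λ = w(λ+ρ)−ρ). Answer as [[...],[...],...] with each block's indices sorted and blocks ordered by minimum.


Cartan matrix: type A_5 (|W|=720); un-permuting the 5 rows.

λ_j+ρ reflected into Ā_7 (⟨·,θ^∨⟩≤7); 5-tuples as given:

  λ_1 → (1, 0, 0, 4, 1)
  λ_2 → (0, 0, 2, 0, 2)
  λ_3 → (0, 0, 2, 1, 3)
  λ_4 → (0, 1, 2, 0, 1)
  λ_5 → (0, 0, 2, 0, 2)
  λ_6 → (0, 0, 2, 0, 2)
  λ_7 → (0, 1, 2, 0, 1)
  λ_8 → (0, 0, 2, 0, 2)
  λ_9 → (0, 1, 2, 0, 1)
  λ_10 → (0, 0, 2, 0, 2)

These 10 weights hit 4 W_7-dot-orbits; sizes (1, 5, 1, 3):

[[1], [2, 5, 6, 8, 10], [3], [4, 7, 9]]


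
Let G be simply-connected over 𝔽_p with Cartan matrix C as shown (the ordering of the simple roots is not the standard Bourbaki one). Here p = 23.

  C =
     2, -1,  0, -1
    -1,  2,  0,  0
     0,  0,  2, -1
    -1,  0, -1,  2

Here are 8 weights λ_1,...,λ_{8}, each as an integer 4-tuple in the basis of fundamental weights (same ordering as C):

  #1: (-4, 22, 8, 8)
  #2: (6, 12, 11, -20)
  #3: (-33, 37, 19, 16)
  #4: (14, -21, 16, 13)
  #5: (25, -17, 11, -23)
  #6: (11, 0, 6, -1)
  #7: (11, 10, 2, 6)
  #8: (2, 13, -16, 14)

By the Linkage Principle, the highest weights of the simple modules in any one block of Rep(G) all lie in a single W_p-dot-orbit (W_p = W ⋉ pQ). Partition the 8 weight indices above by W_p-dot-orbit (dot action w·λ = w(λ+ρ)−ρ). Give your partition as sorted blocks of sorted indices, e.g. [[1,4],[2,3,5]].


Type A_4, rank 4, |W|=120; reorder rows/cols to standard.

W_23-reps of the 8 weights in Ā_23 (same 4-coord order as C):

    λ_1+ρ ↦ (3, 5, 6, 0)
    λ_2+ρ ↦ (12, 1, 7, 0)
    λ_3+ρ ↦ (3, 5, 6, 0)
    λ_4+ρ ↦ (3, 5, 6, 0)
    λ_5+ρ ↦ (12, 1, 7, 0)
    λ_6+ρ ↦ (12, 1, 7, 0)
    λ_7+ρ ↦ (12, 1, 7, 0)
    λ_8+ρ ↦ (3, 5, 6, 0)

2 distinct reps among the 8 weights ⇒ 2 W_23-linkage classes:

[[1, 3, 4, 8], [2, 5, 6, 7]]


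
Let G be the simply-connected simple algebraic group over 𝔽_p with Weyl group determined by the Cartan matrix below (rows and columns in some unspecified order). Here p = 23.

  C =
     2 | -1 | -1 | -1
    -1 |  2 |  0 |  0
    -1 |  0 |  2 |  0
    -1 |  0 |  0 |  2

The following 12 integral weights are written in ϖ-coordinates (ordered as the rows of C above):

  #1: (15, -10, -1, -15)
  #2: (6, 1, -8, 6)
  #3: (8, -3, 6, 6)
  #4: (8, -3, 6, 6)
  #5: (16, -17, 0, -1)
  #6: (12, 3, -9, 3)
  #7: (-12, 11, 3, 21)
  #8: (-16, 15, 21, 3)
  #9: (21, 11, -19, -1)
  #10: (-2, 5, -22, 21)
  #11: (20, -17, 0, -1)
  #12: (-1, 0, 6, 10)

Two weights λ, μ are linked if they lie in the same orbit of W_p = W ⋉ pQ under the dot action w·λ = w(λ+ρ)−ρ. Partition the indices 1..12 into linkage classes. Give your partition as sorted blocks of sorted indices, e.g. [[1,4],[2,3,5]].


Root system D_4: the 4×4 matrix C matches after relabeling.

Folding the 12 weights λ_j+ρ into Ā_23 (reps in the given 4-coord order):

  λ_1+ρ ↦ (0, 2, 7, 7);  λ_2+ρ ↦ (0, 2, 7, 7);  λ_3+ρ ↦ (0, 2, 7, 7);  λ_4+ρ ↦ (0, 2, 7, 7);  λ_5+ρ ↦ (1, 16, 1, 0);  λ_6+ρ ↦ (2, 4, 8, 4);  λ_7+ρ ↦ (0, 1, 7, 11);  λ_8+ρ ↦ (0, 1, 7, 11);  λ_9+ρ ↦ (0, 1, 7, 11);  λ_10+ρ ↦ (1, 16, 1, 0);  λ_11+ρ ↦ (1, 16, 1, 0);  λ_12+ρ ↦ (0, 1, 7, 11)

Linkage partition of the 12 weights (4 classes, p=23):

[[1, 2, 3, 4], [5, 10, 11], [6], [7, 8, 9, 12]]


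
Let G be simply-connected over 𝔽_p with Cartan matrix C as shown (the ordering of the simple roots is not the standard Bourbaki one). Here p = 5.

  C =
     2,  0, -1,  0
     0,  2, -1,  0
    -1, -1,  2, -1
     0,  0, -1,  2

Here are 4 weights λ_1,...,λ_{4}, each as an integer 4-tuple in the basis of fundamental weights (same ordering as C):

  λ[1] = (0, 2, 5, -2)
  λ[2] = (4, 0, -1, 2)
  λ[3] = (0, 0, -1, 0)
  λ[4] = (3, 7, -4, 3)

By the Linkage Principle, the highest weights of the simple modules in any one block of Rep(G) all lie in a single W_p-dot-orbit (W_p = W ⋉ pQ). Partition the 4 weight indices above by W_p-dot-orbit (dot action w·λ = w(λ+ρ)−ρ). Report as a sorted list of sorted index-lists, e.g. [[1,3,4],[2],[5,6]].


C ↔ D_4 under row/col permutation; |W(D_4)| = 192.

Each λ_j+ρ reduced to Ā_5; 4-tuples below use C's row order:

    λ_1+ρ ↦ (1, 3, 0, 1)
    λ_2+ρ ↦ (1, 3, 0, 1)
    λ_3+ρ ↦ (1, 1, 0, 1)
    λ_4+ρ ↦ (1, 3, 0, 1)

Partition of {1..4} into 2 W_5-dot-orbits:

[[1, 2, 4], [3]]


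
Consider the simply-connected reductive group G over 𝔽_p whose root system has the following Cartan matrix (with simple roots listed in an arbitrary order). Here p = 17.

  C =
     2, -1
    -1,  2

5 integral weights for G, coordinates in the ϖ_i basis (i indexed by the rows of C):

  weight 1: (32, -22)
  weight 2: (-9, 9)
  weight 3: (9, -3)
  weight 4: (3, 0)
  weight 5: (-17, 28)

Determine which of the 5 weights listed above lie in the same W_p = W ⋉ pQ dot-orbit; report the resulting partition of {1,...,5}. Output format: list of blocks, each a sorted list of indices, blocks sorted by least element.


Root system A_2: the 2×2 matrix C matches after relabeling.

Folding the 5 weights λ_j+ρ into Ā_17 (reps in the given 2-coord order):

  [1] (4, 1);  [2] (8, 2);  [3] (8, 2);  [4] (4, 1);  [5] (4, 1)

The 5 indices split into 2 linkage classes (same alcove rep ⇔ same W_17-dot-orbit):

[[1, 4, 5], [2, 3]]


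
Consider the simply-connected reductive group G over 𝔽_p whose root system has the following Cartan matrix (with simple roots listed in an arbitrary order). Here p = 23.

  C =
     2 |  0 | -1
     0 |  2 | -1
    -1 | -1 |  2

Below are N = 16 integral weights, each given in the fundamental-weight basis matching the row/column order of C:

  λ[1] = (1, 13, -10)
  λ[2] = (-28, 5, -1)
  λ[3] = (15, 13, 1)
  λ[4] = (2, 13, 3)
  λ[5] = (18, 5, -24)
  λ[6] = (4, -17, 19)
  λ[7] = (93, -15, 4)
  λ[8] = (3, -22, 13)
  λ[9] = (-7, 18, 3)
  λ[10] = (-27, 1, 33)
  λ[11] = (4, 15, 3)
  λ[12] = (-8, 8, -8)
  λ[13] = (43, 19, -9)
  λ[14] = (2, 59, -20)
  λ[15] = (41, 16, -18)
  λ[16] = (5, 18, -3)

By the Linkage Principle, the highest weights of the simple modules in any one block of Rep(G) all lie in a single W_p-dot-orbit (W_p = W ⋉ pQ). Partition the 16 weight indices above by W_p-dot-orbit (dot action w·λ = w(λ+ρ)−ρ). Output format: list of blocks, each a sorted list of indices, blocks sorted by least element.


Dynkin diagram of C (from the 4 off-diagonal −1 entries): A_3.

Ā_23 reps of the 16 weights (A_3, coords as presented):

  λ_1+ρ ↦ (7, 5, 2) · λ_2+ρ ↦ (4, 17, 2) · λ_3+ρ ↦ (7, 5, 2) · λ_4+ρ ↦ (3, 14, 4) · λ_5+ρ ↦ (4, 17, 2) · λ_6+ρ ↦ (3, 14, 4) · λ_7+ρ ↦ (7, 5, 2) · λ_8+ρ ↦ (3, 14, 4) · λ_9+ρ ↦ (4, 17, 2) · λ_10+ρ ↦ (10, 8, 3) · λ_11+ρ ↦ (3, 14, 4) · λ_12+ρ ↦ (7, 5, 2) · λ_13+ρ ↦ (10, 8, 3) · λ_14+ρ ↦ (3, 14, 4) · λ_15+ρ ↦ (4, 17, 2) · λ_16+ρ ↦ (4, 17, 2)

The 16 indices split into 4 linkage classes (same alcove rep ⇔ same W_23-dot-orbit):

[[1, 3, 7, 12], [2, 5, 9, 15, 16], [4, 6, 8, 11, 14], [10, 13]]


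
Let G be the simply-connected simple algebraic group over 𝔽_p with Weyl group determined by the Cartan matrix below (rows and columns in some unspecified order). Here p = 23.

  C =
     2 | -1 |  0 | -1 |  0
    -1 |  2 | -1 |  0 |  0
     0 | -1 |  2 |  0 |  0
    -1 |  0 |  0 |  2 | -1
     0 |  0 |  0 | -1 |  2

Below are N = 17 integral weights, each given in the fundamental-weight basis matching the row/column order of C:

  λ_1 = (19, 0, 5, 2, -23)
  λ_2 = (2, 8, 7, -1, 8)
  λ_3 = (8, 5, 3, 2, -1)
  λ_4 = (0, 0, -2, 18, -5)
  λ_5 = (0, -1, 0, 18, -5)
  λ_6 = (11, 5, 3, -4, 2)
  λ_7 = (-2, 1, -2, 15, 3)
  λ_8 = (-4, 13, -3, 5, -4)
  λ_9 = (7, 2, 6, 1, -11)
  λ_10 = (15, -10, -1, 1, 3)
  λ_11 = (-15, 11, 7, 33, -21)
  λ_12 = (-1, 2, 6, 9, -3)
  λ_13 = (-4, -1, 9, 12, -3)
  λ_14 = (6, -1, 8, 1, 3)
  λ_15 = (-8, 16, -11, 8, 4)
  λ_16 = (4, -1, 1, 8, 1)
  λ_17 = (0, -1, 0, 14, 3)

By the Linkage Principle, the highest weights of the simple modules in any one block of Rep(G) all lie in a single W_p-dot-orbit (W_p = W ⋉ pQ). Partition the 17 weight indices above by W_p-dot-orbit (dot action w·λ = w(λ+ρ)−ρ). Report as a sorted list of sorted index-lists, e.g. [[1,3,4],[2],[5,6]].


Dynkin diagram of C (from the 8 off-diagonal −1 entries): A_5.

λ_j+ρ reflected into Ā_23 (⟨·,θ^∨⟩≤23); 5-tuples as given:

  1: (1, 0, 1, 15, 4)
  2: (3, 9, 2, 0, 3)
  3: (9, 6, 4, 3, 0)
  4: (1, 0, 1, 15, 4)
  5: (1, 0, 1, 15, 4)
  6: (9, 6, 4, 3, 0)
  7: (1, 0, 1, 15, 4)
  8: (3, 9, 2, 0, 3)
  9: (0, 3, 7, 8, 2)
  10: (7, 0, 9, 2, 4)
  11: (3, 9, 2, 0, 3)
  12: (0, 3, 7, 8, 2)
  13: (0, 3, 7, 8, 2)
  14: (7, 0, 9, 2, 4)
  15: (7, 0, 9, 2, 4)
  16: (5, 0, 2, 9, 2)
  17: (1, 0, 1, 15, 4)

Linkage partition of the 17 weights (6 classes, p=23):

[[1, 4, 5, 7, 17], [2, 8, 11], [3, 6], [9, 12, 13], [10, 14, 15], [16]]


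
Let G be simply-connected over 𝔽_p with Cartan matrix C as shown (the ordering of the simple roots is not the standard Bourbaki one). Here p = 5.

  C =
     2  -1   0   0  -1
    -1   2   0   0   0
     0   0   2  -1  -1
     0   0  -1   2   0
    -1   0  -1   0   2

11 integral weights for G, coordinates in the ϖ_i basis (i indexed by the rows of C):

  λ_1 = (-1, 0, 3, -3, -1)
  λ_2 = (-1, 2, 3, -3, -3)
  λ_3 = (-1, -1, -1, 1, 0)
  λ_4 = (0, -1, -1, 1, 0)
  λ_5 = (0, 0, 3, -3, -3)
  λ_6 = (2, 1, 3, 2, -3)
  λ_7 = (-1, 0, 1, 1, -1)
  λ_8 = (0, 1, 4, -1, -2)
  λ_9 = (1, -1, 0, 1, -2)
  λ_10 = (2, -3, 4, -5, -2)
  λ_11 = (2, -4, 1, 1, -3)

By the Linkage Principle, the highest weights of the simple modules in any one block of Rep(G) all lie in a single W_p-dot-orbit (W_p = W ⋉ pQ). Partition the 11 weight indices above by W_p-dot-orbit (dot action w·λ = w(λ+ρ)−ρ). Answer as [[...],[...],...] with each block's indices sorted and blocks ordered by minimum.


Root system A_5: the 5×5 matrix C matches after relabeling.

Each λ_j+ρ reduced to Ā_5; 5-tuples below use C's row order:

  1: (0, 1, 2, 2, 0);  2: (2, 1, 0, 2, 0);  3: (0, 0, 0, 2, 1);  4: (1, 0, 0, 2, 1);  5: (1, 0, 0, 2, 1);  6: (2, 1, 0, 2, 0);  7: (0, 1, 2, 2, 0);  8: (0, 0, 2, 2, 1);  9: (1, 0, 0, 2, 1);  10: (0, 0, 0, 2, 1);  11: (2, 1, 0, 2, 0)

These 11 weights hit 5 W_5-dot-orbits; sizes (2, 3, 2, 3, 1):

[[1, 7], [2, 6, 11], [3, 10], [4, 5, 9], [8]]


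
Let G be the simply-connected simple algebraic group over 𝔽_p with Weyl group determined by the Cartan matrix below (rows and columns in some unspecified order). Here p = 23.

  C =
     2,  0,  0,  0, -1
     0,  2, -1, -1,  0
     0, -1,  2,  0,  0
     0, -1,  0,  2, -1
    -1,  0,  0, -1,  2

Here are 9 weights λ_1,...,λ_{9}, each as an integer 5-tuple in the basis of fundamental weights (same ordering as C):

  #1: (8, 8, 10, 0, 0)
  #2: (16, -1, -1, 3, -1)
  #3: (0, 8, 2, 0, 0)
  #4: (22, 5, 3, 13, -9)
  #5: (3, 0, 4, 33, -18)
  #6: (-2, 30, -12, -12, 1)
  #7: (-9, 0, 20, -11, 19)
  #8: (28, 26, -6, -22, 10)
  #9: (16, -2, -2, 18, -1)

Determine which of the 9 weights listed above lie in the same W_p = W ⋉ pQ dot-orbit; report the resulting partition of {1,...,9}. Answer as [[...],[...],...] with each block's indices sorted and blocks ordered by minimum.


A_5 Cartan matrix, 5 simple roots permuted; ρ=(1,1,1,1,1).

Folding the 9 weights λ_j+ρ into Ā_23 (reps in the given 5-coord order):

  λ_1+ρ ↦ (1, 9, 3, 1, 1) · λ_2+ρ ↦ (17, 0, 0, 4, 0) · λ_3+ρ ↦ (1, 9, 3, 1, 1) · λ_4+ρ ↦ (1, 6, 6, 0, 7) · λ_5+ρ ↦ (4, 11, 1, 6, 0) · λ_6+ρ ↦ (1, 9, 3, 1, 1) · λ_7+ρ ↦ (1, 9, 3, 1, 1) · λ_8+ρ ↦ (4, 11, 1, 6, 0) · λ_9+ρ ↦ (4, 11, 1, 6, 0)

Partition of {1..9} into 4 W_23-dot-orbits:

[[1, 3, 6, 7], [2], [4], [5, 8, 9]]


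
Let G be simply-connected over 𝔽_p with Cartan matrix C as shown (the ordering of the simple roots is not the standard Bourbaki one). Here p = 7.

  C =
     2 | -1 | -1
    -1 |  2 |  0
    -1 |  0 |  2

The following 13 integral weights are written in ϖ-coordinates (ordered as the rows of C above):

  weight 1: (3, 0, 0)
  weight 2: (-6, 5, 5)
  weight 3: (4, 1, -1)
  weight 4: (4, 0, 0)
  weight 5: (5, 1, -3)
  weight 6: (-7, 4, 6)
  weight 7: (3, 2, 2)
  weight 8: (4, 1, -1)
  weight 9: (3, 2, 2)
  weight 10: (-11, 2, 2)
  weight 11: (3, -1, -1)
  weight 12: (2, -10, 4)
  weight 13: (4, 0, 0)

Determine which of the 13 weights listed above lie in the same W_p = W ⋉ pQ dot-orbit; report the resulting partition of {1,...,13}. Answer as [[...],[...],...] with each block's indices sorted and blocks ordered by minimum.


Cartan matrix: type A_3 (|W|=24); un-permuting the 3 rows.

Each λ_j+ρ reduced to Ā_7; 3-tuples below use C's row order:

  λ_1 → (4, 1, 1) · λ_2 → (5, 1, 1) · λ_3 → (5, 2, 0) · λ_4 → (5, 1, 1) · λ_5 → (4, 1, 1) · λ_6 → (5, 1, 1) · λ_7 → (4, 0, 0) · λ_8 → (5, 2, 0) · λ_9 → (4, 0, 0) · λ_10 → (4, 0, 0) · λ_11 → (4, 0, 0) · λ_12 → (4, 1, 1) · λ_13 → (5, 1, 1)

These 13 weights hit 4 W_7-dot-orbits; sizes (3, 4, 2, 4):

[[1, 5, 12], [2, 4, 6, 13], [3, 8], [7, 9, 10, 11]]


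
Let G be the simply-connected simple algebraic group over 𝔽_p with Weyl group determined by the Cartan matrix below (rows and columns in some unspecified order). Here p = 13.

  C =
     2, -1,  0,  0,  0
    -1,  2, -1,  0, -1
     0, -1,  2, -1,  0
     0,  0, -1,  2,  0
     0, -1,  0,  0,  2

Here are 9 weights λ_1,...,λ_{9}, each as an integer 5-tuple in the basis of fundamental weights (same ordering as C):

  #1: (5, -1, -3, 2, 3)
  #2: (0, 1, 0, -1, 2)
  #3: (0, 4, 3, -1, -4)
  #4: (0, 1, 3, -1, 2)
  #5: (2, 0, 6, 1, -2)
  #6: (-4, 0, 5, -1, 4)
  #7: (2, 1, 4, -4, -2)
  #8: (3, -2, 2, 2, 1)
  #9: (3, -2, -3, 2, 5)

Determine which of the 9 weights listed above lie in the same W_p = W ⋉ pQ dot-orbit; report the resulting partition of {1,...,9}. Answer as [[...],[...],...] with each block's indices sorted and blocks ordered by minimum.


Dynkin diagram of C (from the 8 off-diagonal −1 entries): D_5.

W_13-reps of the 9 weights in Ā_13 (same 5-coord order as C):

  λ_1+ρ ↦ (4, 2, 0, 1, 2);  λ_2+ρ ↦ (1, 2, 1, 0, 3);  λ_3+ρ ↦ (1, 2, 1, 0, 3);  λ_4+ρ ↦ (1, 2, 1, 0, 3);  λ_5+ρ ↦ (3, 0, 0, 2, 1);  λ_6+ρ ↦ (1, 2, 1, 0, 3);  λ_7+ρ ↦ (3, 1, 2, 3, 1);  λ_8+ρ ↦ (3, 1, 2, 3, 1);  λ_9+ρ ↦ (1, 2, 1, 0, 3)

Partition of {1..9} into 4 W_13-dot-orbits:

[[1], [2, 3, 4, 6, 9], [5], [7, 8]]


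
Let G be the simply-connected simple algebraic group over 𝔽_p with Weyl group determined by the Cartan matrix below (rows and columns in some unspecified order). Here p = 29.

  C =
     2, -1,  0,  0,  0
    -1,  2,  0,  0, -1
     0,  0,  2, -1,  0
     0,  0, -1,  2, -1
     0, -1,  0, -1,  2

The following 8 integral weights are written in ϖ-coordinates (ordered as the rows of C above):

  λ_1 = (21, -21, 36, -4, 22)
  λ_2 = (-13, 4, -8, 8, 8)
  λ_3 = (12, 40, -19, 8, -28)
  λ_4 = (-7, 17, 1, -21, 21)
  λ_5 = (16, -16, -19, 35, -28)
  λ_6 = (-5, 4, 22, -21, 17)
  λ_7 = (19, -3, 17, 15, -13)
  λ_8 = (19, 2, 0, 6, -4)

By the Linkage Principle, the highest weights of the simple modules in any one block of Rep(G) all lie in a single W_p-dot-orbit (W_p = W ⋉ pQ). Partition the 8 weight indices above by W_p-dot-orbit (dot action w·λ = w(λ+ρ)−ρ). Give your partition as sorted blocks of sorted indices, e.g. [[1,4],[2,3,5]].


Type A_5, rank 5, |W|=720; reorder rows/cols to standard.

Each λ_j+ρ reduced to Ā_29; 5-tuples below use C's row order:

  λ_1 → (20, 0, 1, 4, 3);  λ_2 → (5, 7, 7, 2, 2);  λ_3 → (5, 7, 7, 2, 2);  λ_4 → (5, 7, 7, 2, 2);  λ_5 → (5, 7, 7, 2, 2);  λ_6 → (3, 1, 3, 18, 1);  λ_7 → (5, 7, 7, 2, 2);  λ_8 → (20, 0, 1, 4, 3)

The 8 indices split into 3 linkage classes (same alcove rep ⇔ same W_29-dot-orbit):

[[1, 8], [2, 3, 4, 5, 7], [6]]


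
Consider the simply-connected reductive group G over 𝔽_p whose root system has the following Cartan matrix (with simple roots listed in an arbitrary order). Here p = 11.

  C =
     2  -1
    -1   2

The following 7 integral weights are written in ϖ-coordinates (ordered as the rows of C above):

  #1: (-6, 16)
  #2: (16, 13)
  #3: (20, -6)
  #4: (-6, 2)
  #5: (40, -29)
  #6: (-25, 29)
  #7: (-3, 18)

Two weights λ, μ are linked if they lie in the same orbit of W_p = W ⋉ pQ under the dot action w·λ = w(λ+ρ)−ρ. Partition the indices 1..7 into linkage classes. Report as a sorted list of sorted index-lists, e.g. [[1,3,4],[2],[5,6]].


A_2 Cartan matrix, 2 simple roots permuted; ρ=(1,1).

Each λ_j+ρ reduced to Ā_11; 2-tuples below use C's row order:

  λ_1+ρ ↦ (1, 5) · λ_2+ρ ↦ (6, 3) · λ_3+ρ ↦ (1, 5) · λ_4+ρ ↦ (3, 2) · λ_5+ρ ↦ (6, 3) · λ_6+ρ ↦ (6, 3) · λ_7+ρ ↦ (6, 3)

The 7 indices split into 3 linkage classes (same alcove rep ⇔ same W_11-dot-orbit):

[[1, 3], [2, 5, 6, 7], [4]]


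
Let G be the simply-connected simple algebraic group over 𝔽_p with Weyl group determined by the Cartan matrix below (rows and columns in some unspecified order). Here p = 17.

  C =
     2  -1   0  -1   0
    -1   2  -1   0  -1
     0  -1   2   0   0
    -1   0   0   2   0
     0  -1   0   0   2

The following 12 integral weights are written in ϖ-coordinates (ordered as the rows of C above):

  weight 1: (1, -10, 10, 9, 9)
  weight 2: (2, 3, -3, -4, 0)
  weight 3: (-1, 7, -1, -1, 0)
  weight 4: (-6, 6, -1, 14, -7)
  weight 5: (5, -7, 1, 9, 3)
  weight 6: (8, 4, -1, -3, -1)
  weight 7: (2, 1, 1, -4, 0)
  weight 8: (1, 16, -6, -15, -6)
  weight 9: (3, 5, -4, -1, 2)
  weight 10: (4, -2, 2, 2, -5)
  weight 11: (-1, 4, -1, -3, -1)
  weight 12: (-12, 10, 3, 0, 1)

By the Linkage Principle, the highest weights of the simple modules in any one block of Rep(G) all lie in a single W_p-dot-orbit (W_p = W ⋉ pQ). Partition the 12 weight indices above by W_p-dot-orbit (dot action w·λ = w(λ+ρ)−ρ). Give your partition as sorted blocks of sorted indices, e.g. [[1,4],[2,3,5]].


Root system D_5: the 5×5 matrix C matches after relabeling.

Alcove-folded reps (p=17, 12 weights, presented ϖ-order):

  1: (0, 2, 2, 3, 1);  2: (0, 2, 2, 3, 1);  3: (0, 8, 0, 0, 1);  4: (0, 0, 4, 10, 2);  5: (0, 0, 4, 10, 2);  6: (2, 3, 0, 0, 0);  7: (0, 2, 2, 3, 1);  8: (2, 3, 0, 0, 0);  9: (1, 3, 3, 0, 3);  10: (0, 2, 2, 3, 1);  11: (2, 3, 0, 0, 0);  12: (0, 0, 4, 10, 2)

5 distinct reps among the 12 weights ⇒ 5 W_17-linkage classes:

[[1, 2, 7, 10], [3], [4, 5, 12], [6, 8, 11], [9]]


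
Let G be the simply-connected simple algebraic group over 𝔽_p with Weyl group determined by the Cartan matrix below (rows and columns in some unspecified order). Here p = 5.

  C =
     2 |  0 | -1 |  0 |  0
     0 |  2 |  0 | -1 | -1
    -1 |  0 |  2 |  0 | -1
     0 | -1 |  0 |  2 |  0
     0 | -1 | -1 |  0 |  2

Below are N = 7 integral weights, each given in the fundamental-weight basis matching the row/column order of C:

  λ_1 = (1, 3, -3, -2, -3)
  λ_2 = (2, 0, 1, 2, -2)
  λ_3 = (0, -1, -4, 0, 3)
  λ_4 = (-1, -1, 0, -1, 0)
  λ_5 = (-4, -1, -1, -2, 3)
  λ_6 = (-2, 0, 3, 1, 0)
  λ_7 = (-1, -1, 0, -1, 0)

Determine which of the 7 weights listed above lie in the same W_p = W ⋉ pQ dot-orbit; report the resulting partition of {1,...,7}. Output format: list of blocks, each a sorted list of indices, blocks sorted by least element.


Cartan matrix: type A_5 (|W|=720); un-permuting the 5 rows.

Alcove-folded reps (p=5, 7 weights, presented ϖ-order):

  1: (2, 1, 0, 0, 1)
  2: (0, 0, 1, 0, 1)
  3: (2, 0, 1, 1, 1)
  4: (0, 0, 1, 0, 1)
  5: (0, 1, 3, 0, 0)
  6: (2, 0, 1, 1, 1)
  7: (0, 0, 1, 0, 1)

These 7 weights hit 4 W_5-dot-orbits; sizes (1, 3, 2, 1):

[[1], [2, 4, 7], [3, 6], [5]]


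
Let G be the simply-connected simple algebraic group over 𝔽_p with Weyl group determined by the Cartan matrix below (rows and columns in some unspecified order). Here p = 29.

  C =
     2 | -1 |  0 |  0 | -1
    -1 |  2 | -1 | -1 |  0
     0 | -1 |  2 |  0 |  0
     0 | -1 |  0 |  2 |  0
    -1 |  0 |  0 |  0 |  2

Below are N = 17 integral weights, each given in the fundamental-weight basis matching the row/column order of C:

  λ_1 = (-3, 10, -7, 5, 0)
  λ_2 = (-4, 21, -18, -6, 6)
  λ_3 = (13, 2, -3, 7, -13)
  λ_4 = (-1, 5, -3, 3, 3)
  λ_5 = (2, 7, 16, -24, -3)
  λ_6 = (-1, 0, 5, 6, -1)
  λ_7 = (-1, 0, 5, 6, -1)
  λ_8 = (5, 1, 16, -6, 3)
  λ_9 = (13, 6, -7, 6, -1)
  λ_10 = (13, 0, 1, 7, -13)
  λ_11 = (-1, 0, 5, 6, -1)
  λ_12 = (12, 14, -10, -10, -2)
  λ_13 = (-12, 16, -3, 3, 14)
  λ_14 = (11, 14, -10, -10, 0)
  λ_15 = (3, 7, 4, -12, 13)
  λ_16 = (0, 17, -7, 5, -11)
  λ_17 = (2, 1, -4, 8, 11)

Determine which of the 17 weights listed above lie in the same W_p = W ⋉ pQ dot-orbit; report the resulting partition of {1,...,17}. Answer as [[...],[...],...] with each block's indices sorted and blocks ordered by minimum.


Cartan matrix: type D_5 (|W|=1920); un-permuting the 5 rows.

Alcove-folded reps (p=29, 17 weights, presented ϖ-order):

  [1] (1, 3, 6, 6, 1) · [2] (0, 3, 14, 2, 4) · [3] (2, 1, 2, 8, 12) · [4] (0, 4, 2, 4, 4) · [5] (2, 1, 2, 8, 12) · [6] (0, 1, 6, 7, 0) · [7] (0, 1, 6, 7, 0) · [8] (0, 3, 14, 2, 4) · [9] (0, 1, 6, 7, 0) · [10] (2, 1, 2, 8, 12) · [11] (0, 1, 6, 7, 0) · [12] (1, 3, 6, 6, 1) · [13] (0, 4, 2, 4, 4) · [14] (1, 3, 6, 6, 1) · [15] (2, 1, 2, 8, 12) · [16] (1, 3, 6, 6, 1) · [17] (2, 1, 2, 8, 12)

Partition of {1..17} into 5 W_29-dot-orbits:

[[1, 12, 14, 16], [2, 8], [3, 5, 10, 15, 17], [4, 13], [6, 7, 9, 11]]


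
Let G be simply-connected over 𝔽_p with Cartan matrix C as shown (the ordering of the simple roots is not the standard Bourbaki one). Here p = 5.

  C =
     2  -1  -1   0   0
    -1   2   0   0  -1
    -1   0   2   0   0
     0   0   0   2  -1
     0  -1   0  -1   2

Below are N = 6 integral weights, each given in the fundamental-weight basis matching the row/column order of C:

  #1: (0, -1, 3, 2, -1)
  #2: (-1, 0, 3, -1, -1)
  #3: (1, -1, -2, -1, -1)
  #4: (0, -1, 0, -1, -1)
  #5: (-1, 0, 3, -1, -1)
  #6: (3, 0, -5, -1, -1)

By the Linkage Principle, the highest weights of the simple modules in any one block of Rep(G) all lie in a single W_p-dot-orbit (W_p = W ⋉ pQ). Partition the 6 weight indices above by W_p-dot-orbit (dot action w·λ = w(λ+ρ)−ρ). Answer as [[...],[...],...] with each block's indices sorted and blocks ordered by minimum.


Cartan matrix: type A_5 (|W|=720); un-permuting the 5 rows.

Folding the 6 weights λ_j+ρ into Ā_5 (reps in the given 5-coord order):

  1: (1, 0, 1, 0, 0)
  2: (0, 1, 4, 0, 0)
  3: (1, 0, 1, 0, 0)
  4: (1, 0, 1, 0, 0)
  5: (0, 1, 4, 0, 0)
  6: (0, 1, 4, 0, 0)

Partition of {1..6} into 2 W_5-dot-orbits:

[[1, 3, 4], [2, 5, 6]]


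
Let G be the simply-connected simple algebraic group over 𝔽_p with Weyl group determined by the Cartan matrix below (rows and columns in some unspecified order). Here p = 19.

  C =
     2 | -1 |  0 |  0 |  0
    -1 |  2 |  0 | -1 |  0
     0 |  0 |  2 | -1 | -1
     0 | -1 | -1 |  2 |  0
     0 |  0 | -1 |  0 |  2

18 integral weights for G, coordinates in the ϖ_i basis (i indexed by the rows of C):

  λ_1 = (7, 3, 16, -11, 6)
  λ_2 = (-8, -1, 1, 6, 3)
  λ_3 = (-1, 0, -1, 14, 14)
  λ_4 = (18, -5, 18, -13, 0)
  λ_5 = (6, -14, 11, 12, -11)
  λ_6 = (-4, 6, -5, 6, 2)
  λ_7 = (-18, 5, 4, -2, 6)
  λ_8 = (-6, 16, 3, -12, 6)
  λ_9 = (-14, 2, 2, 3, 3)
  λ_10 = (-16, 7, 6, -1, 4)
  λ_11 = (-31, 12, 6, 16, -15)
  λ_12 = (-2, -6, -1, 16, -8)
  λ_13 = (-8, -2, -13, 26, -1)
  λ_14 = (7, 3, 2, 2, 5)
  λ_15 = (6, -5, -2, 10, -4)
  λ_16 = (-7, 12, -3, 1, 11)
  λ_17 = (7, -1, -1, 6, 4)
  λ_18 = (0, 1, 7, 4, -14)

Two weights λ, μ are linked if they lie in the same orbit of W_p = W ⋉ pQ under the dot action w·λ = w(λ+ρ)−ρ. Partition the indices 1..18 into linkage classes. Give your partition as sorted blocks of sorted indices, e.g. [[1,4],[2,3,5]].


A_5 Cartan matrix, 5 simple roots permuted; ρ=(1,1,1,1,1).

Folding the 18 weights λ_j+ρ into Ā_19 (reps in the given 5-coord order):

  λ_1 → (5, 1, 7, 4, 0) · λ_2 → (0, 7, 2, 0, 4) · λ_3 → (1, 11, 0, 4, 3) · λ_4 → (1, 11, 0, 4, 3) · λ_5 → (0, 7, 2, 0, 4) · λ_6 → (3, 4, 3, 3, 1) · λ_7 → (5, 1, 7, 4, 0) · λ_8 → (5, 1, 7, 4, 0) · λ_9 → (3, 4, 3, 3, 1) · λ_10 → (7, 0, 0, 7, 4) · λ_11 → (5, 1, 7, 4, 0) · λ_12 → (5, 1, 7, 4, 0) · λ_13 → (7, 0, 0, 7, 4) · λ_14 → (3, 4, 3, 3, 1) · λ_15 → (3, 4, 3, 3, 1) · λ_16 → (0, 7, 2, 0, 4) · λ_17 → (7, 0, 0, 7, 4) · λ_18 → (1, 2, 5, 0, 8)

These 18 weights hit 6 W_19-dot-orbits; sizes (5, 3, 2, 4, 3, 1):

[[1, 7, 8, 11, 12], [2, 5, 16], [3, 4], [6, 9, 14, 15], [10, 13, 17], [18]]


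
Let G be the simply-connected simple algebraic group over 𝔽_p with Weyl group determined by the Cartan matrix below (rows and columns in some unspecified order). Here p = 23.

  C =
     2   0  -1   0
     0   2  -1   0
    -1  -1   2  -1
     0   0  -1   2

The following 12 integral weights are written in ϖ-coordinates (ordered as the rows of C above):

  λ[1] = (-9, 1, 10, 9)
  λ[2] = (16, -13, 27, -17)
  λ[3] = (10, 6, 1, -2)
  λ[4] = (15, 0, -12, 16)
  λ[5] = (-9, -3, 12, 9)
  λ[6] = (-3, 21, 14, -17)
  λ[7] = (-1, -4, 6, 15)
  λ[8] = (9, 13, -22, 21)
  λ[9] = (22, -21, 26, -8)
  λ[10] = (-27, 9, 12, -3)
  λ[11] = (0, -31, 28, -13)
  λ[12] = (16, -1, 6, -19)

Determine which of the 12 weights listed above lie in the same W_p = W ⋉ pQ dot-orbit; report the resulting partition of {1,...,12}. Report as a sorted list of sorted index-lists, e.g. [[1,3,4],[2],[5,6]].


D_4 Cartan matrix, 4 simple roots permuted; ρ=(1,1,1,1).

Ā_23 reps of the 12 weights (D_4, coords as presented):

  λ_1+ρ ↦ (8, 2, 0, 10);  λ_2+ρ ↦ (5, 10, 1, 6);  λ_3+ρ ↦ (11, 7, 1, 1);  λ_4+ρ ↦ (5, 10, 1, 6);  λ_5+ρ ↦ (8, 2, 0, 10);  λ_6+ρ ↦ (11, 7, 1, 1);  λ_7+ρ ↦ (0, 3, 0, 16);  λ_8+ρ ↦ (11, 7, 1, 1);  λ_9+ρ ↦ (0, 3, 0, 16);  λ_10+ρ ↦ (8, 2, 0, 10);  λ_11+ρ ↦ (5, 10, 1, 6);  λ_12+ρ ↦ (5, 10, 1, 6)

Grouping the 12 weights by Ā_23-representative: 4 linkage classes.

[[1, 5, 10], [2, 4, 11, 12], [3, 6, 8], [7, 9]]


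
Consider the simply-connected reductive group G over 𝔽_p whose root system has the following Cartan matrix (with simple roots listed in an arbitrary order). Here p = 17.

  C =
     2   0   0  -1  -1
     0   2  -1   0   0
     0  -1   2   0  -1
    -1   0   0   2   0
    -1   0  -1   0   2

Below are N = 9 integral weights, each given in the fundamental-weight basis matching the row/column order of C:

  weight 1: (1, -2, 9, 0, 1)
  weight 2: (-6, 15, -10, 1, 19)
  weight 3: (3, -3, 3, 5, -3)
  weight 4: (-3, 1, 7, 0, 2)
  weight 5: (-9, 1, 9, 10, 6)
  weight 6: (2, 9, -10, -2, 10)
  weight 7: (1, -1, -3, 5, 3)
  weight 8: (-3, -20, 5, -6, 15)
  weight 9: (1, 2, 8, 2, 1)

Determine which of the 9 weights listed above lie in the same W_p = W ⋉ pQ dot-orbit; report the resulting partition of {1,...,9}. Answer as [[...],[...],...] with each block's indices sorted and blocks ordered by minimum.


C ↔ A_5 under row/col permutation; |W(A_5)| = 720.

λ_j+ρ reflected into Ā_17 (⟨·,θ^∨⟩≤17); 5-tuples as given:

    λ_1 → (2, 1, 9, 1, 2)
    λ_2 → (5, 3, 6, 2, 1)
    λ_3 → (2, 2, 0, 6, 2)
    λ_4 → (1, 2, 8, 1, 1)
    λ_5 → (5, 3, 6, 2, 1)
    λ_6 → (2, 1, 9, 1, 2)
    λ_7 → (2, 2, 0, 6, 2)
    λ_8 → (2, 1, 9, 1, 2)
    λ_9 → (2, 1, 9, 1, 2)

Grouping the 9 weights by Ā_17-representative: 4 linkage classes.

[[1, 6, 8, 9], [2, 5], [3, 7], [4]]
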